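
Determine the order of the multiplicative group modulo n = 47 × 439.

φ(47) = 47 − 1 = 46.
φ(439) = 439 − 1 = 438.
Since φ is multiplicative, φ(20633) = 46 · 438 = 20148.

20148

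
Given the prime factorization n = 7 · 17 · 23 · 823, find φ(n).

1736064

φ(2252551) = 2252551 · (1 − 1/7) · (1 − 1/17) · (1 − 1/23) · (1 − 1/823)
       = 2252551 · 1736064/2252551 = 1736064.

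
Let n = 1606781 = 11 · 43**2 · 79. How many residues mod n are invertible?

φ(11) = 11 − 1 = 10.
φ(43^2) = 43^1·(43−1) = 43·42 = 1806.
φ(79) = 79 − 1 = 78.
φ(1606781) = 10 × 1806 × 78 = 1408680.

1408680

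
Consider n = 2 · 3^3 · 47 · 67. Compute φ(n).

54648

φ(170046) = 170046 · (1 − 1/2) · (1 − 1/3) · (1 − 1/47) · (1 − 1/67)
       = 170046 · 6072/18894 = 54648.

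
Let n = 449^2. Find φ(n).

φ(449^2) = 449^2 − 449^1 = 201601 − 449 = 201152.

201152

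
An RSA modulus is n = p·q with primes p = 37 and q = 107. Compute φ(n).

φ(n) = (p − 1)(q − 1) = (37−1)(107−1) = 36·106 = 3816.

3816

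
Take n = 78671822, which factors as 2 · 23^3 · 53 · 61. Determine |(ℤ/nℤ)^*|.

36310560

φ(2) = 2 − 1 = 1.
φ(23^3) = 23^2·(23−1) = 529·22 = 11638.
φ(53) = 53 − 1 = 52.
φ(61) = 61 − 1 = 60.
φ(78671822) = 1 × 11638 × 52 × 60 = 36310560.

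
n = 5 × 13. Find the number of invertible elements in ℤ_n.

φ(65) = 65 · (1 − 1/5) · (1 − 1/13)
       = 65 · 48/65 = 48.

48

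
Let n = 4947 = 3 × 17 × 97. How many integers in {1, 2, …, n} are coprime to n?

φ(3) = 3 − 1 = 2.
φ(17) = 17 − 1 = 16.
φ(97) = 97 − 1 = 96.
Since φ is multiplicative, φ(4947) = 2 · 16 · 96 = 3072.

3072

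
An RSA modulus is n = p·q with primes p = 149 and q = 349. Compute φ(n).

51504

φ(n) = (p − 1)(q − 1) = (149−1)(349−1) = 148·348 = 51504.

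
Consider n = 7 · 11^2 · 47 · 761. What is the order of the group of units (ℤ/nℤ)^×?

φ(7) = 7 − 1 = 6.
φ(11^2) = 11^1·(11−1) = 11·10 = 110.
φ(47) = 47 − 1 = 46.
φ(761) = 761 − 1 = 760.
Since φ is multiplicative, φ(30294649) = 6 · 110 · 46 · 760 = 23073600.

23073600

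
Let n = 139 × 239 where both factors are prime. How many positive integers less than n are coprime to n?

φ(pq) = (p−1)(q−1) = 138 · 238 = 32844.

32844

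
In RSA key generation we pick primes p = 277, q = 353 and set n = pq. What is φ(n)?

97152

For distinct primes, φ(pq) = (p−1)(q−1) = 276 × 352 = 97152.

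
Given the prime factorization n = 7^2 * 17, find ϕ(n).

672

φ(7^2) = 7^1·(7−1) = 7·6 = 42.
φ(17) = 17 − 1 = 16.
Since φ is multiplicative, φ(833) = 42 · 16 = 672.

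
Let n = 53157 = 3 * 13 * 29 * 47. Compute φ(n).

φ(3) = 3 − 1 = 2.
φ(13) = 13 − 1 = 12.
φ(29) = 29 − 1 = 28.
φ(47) = 47 − 1 = 46.
Since φ is multiplicative, φ(53157) = 2 · 12 · 28 · 46 = 30912.

30912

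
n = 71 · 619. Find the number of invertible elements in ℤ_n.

φ(43949) = 43949 · (1 − 1/71) · (1 − 1/619)
       = 43949 · 43260/43949 = 43260.

43260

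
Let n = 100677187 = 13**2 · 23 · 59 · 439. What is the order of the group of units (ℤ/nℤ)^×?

φ(100677187) = 100677187 · (1 − 1/13) · (1 − 1/23) · (1 − 1/59) · (1 − 1/439)
       = 100677187 · 6706656/7744399 = 87186528.

87186528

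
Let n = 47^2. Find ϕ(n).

2162

φ(47^2) = 47^2 − 47^1 = 2209 − 47 = 2162.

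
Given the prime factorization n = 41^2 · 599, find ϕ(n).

980720

φ(1006919) = 1006919 · (1 − 1/41) · (1 − 1/599)
       = 1006919 · 23920/24559 = 980720.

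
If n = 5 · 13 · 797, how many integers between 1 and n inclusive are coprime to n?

38208

φ(51805) = 51805 · (1 − 1/5) · (1 − 1/13) · (1 − 1/797)
       = 51805 · 38208/51805 = 38208.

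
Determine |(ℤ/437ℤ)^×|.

396

Factor 437: 437 = 19 × 23.
φ(19) = 19 − 1 = 18.
φ(23) = 23 − 1 = 22.
Since φ is multiplicative, φ(437) = 18 · 22 = 396.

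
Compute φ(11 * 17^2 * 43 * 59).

6625920

φ(11) = 11 − 1 = 10.
φ(17^2) = 17^2 − 17^1 = 289 − 17 = 272.
φ(43) = 43 − 1 = 42.
φ(59) = 59 − 1 = 58.
φ(8065123) = 10 × 272 × 42 × 58 = 6625920.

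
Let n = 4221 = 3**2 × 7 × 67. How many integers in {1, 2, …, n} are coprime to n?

2376

φ(3^2) = 3^2 − 3^1 = 9 − 3 = 6.
φ(7) = 7 − 1 = 6.
φ(67) = 67 − 1 = 66.
φ(4221) = 6 × 6 × 66 = 2376.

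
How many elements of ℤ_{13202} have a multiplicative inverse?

Prime factorization: 13202 = 2 · 7 · 23 · 41.
φ(13202) = 13202 · (1 − 1/2) · (1 − 1/7) · (1 − 1/23) · (1 − 1/41)
       = 13202 · 5280/13202 = 5280.

5280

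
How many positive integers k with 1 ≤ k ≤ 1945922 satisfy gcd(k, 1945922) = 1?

813120

1945922 = 2 · 11^3 · 17 · 43.
φ(1945922) = 1945922 · (1 − 1/2) · (1 − 1/11) · (1 − 1/17) · (1 − 1/43)
       = 1945922 · 6720/16082 = 813120.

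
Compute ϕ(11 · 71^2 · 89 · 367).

1600737600

φ(11) = 11 − 1 = 10.
φ(71^2) = 71^1·(71−1) = 71·70 = 4970.
φ(89) = 89 − 1 = 88.
φ(367) = 367 − 1 = 366.
φ(1811196013) = 10 × 4970 × 88 × 366 = 1600737600.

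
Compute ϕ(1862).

First factor: 1862 = 2 · 7^2 · 19.
φ(2) = 2 − 1 = 1.
φ(7^2) = 7^1·(7−1) = 7·6 = 42.
φ(19) = 19 − 1 = 18.
Since φ is multiplicative, φ(1862) = 1 · 42 · 18 = 756.

756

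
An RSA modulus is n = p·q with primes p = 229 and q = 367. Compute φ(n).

φ(pq) = (p−1)(q−1) = 228 · 366 = 83448.

83448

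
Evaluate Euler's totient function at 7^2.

φ(7^2) = 7^2 − 7^1 = 49 − 7 = 42.

42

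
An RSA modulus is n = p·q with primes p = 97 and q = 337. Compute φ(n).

32256

φ(32689) = 32689 · (1 − 1/97) · (1 − 1/337)
       = 32689 · 32256/32689 = 32256.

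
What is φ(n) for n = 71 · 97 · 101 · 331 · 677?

φ(71) = 71 − 1 = 70.
φ(97) = 97 − 1 = 96.
φ(101) = 101 − 1 = 100.
φ(331) = 331 − 1 = 330.
φ(677) = 677 − 1 = 676.
φ(155872004069) = 70 × 96 × 100 × 330 × 676 = 149909760000.

149909760000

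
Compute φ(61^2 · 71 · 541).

φ(142927331) = 142927331 · (1 − 1/61) · (1 − 1/71) · (1 − 1/541)
       = 142927331 · 2268000/2343071 = 138348000.

138348000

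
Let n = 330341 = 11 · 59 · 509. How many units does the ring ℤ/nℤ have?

294640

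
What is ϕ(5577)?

First factor: 5577 = 3 * 11 * 13^2.
φ(5577) = 5577 · (1 − 1/3) · (1 − 1/11) · (1 − 1/13)
       = 5577 · 240/429 = 3120.

3120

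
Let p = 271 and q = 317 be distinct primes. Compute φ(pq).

For distinct primes, φ(pq) = (p−1)(q−1) = 270 × 316 = 85320.

85320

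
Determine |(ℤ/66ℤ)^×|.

Factor 66: 66 = 2 × 3 × 11.
φ(66) = 66 · (1 − 1/2) · (1 − 1/3) · (1 − 1/11)
       = 66 · 20/66 = 20.

20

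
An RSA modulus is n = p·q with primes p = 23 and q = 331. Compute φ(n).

φ(7613) = 7613 · (1 − 1/23) · (1 − 1/331)
       = 7613 · 7260/7613 = 7260.

7260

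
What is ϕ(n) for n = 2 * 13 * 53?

624

φ(2) = 2 − 1 = 1.
φ(13) = 13 − 1 = 12.
φ(53) = 53 − 1 = 52.
Since φ is multiplicative, φ(1378) = 1 · 12 · 52 = 624.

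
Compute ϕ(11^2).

110

φ(121) = 121 · (1 − 1/11)
       = 121 · 10/11 = 110.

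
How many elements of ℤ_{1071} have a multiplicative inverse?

576

1071 = 3**2 · 7 · 17.
φ(1071) = 1071 · (1 − 1/3) · (1 − 1/7) · (1 − 1/17)
       = 1071 · 192/357 = 576.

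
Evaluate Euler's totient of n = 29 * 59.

1624

φ(1711) = 1711 · (1 − 1/29) · (1 − 1/59)
       = 1711 · 1624/1711 = 1624.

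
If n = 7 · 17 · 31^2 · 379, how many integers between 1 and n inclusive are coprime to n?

33747840

φ(43342061) = 43342061 · (1 − 1/7) · (1 − 1/17) · (1 − 1/31) · (1 − 1/379)
       = 43342061 · 1088640/1398131 = 33747840.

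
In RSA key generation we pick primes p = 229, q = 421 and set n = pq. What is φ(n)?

For distinct primes, φ(pq) = (p−1)(q−1) = 228 × 420 = 95760.

95760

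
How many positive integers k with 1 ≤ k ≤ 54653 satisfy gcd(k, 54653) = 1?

50400

First factor: 54653 = 31 * 41 * 43.
φ(31) = 31 − 1 = 30.
φ(41) = 41 − 1 = 40.
φ(43) = 43 − 1 = 42.
Multiply: 30 · 40 · 42 = 50400.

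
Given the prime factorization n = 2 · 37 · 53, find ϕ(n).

φ(3922) = 3922 · (1 − 1/2) · (1 − 1/37) · (1 − 1/53)
       = 3922 · 1872/3922 = 1872.

1872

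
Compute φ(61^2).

3660

φ(3721) = 3721 · (1 − 1/61)
       = 3721 · 60/61 = 3660.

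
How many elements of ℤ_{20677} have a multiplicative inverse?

18480

Factor 20677: 20677 = 23 · 29 · 31.
φ(20677) = 20677 · (1 − 1/23) · (1 − 1/29) · (1 − 1/31)
       = 20677 · 18480/20677 = 18480.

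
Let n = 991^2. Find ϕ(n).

981090

φ(982081) = 982081 · (1 − 1/991)
       = 982081 · 990/991 = 981090.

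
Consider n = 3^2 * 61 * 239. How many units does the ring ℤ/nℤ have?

85680

φ(3^2) = 3^2 − 3^1 = 9 − 3 = 6.
φ(61) = 61 − 1 = 60.
φ(239) = 239 − 1 = 238.
Since φ is multiplicative, φ(131211) = 6 · 60 · 238 = 85680.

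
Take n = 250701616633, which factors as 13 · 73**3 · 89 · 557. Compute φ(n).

225277037568

φ(250701616633) = 250701616633 · (1 − 1/13) · (1 − 1/73) · (1 − 1/89) · (1 − 1/557)
       = 250701616633 · 42273792/47044777 = 225277037568.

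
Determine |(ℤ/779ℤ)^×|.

Factor 779: 779 = 19 · 41.
φ(779) = 779 · (1 − 1/19) · (1 − 1/41)
       = 779 · 720/779 = 720.

720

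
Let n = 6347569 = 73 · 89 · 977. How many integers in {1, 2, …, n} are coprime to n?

6183936

φ(73) = 73 − 1 = 72.
φ(89) = 89 − 1 = 88.
φ(977) = 977 − 1 = 976.
Since φ is multiplicative, φ(6347569) = 72 · 88 · 976 = 6183936.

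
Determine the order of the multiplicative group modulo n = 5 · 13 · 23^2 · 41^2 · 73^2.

209358673920

φ(5) = 5 − 1 = 4.
φ(13) = 13 − 1 = 12.
φ(23^2) = 23^1·(23−1) = 23·22 = 506.
φ(41^2) = 41^2 − 41^1 = 1681 − 41 = 1640.
φ(73^2) = 73^1·(73−1) = 73·72 = 5256.
Multiply: 4 · 12 · 506 · 1640 · 5256 = 209358673920.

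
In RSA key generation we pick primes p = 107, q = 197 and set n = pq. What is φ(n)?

φ(107) = 107 − 1 = 106.
φ(197) = 197 − 1 = 196.
φ(21079) = 106 × 196 = 20776.

20776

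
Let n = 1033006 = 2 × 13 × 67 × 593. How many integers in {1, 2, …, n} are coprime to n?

φ(2) = 2 − 1 = 1.
φ(13) = 13 − 1 = 12.
φ(67) = 67 − 1 = 66.
φ(593) = 593 − 1 = 592.
Multiply: 1 · 12 · 66 · 592 = 468864.

468864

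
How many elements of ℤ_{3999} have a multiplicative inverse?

2520

Factor 3999: 3999 = 3 * 31 * 43.
φ(3999) = 3999 · (1 − 1/3) · (1 − 1/31) · (1 − 1/43)
       = 3999 · 2520/3999 = 2520.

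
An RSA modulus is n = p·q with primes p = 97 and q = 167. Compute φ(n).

15936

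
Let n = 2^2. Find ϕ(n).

φ(2^2) = 2^1·(2−1) = 2·1 = 2.

2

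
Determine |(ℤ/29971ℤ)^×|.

26880

29971 = 17 * 41 * 43.
φ(17) = 17 − 1 = 16.
φ(41) = 41 − 1 = 40.
φ(43) = 43 − 1 = 42.
φ(29971) = 16 × 40 × 42 = 26880.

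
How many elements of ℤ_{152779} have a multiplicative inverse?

First factor: 152779 = 11 · 17 · 19 · 43.
φ(11) = 11 − 1 = 10.
φ(17) = 17 − 1 = 16.
φ(19) = 19 − 1 = 18.
φ(43) = 43 − 1 = 42.
φ(152779) = 10 × 16 × 18 × 42 = 120960.

120960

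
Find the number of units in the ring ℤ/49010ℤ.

17472

Prime factorization: 49010 = 2 × 5 × 13**2 × 29.
φ(2) = 2 − 1 = 1.
φ(5) = 5 − 1 = 4.
φ(13^2) = 13^1·(13−1) = 13·12 = 156.
φ(29) = 29 − 1 = 28.
Multiply: 1 · 4 · 156 · 28 = 17472.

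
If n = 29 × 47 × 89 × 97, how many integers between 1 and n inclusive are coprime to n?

10881024

φ(11766779) = 11766779 · (1 − 1/29) · (1 − 1/47) · (1 − 1/89) · (1 − 1/97)
       = 11766779 · 10881024/11766779 = 10881024.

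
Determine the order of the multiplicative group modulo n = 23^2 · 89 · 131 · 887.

5128735040

φ(23^2) = 23^1·(23−1) = 23·22 = 506.
φ(89) = 89 − 1 = 88.
φ(131) = 131 − 1 = 130.
φ(887) = 887 − 1 = 886.
Since φ is multiplicative, φ(5470670957) = 506 · 88 · 130 · 886 = 5128735040.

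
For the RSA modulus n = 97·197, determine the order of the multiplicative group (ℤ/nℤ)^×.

18816

φ(19109) = 19109 · (1 − 1/97) · (1 − 1/197)
       = 19109 · 18816/19109 = 18816.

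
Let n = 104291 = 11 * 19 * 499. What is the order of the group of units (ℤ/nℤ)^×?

89640

φ(11) = 11 − 1 = 10.
φ(19) = 19 − 1 = 18.
φ(499) = 499 − 1 = 498.
φ(104291) = 10 × 18 × 498 = 89640.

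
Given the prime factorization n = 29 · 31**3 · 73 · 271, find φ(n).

φ(17091305237) = 17091305237 · (1 − 1/29) · (1 − 1/31) · (1 − 1/73) · (1 − 1/271)
       = 17091305237 · 16329600/17784917 = 15692745600.

15692745600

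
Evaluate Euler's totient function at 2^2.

2

φ(4) = 4 · (1 − 1/2)
       = 4 · 1/2 = 2.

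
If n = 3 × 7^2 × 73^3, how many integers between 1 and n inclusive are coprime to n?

φ(3) = 3 − 1 = 2.
φ(7^2) = 7^2 − 7^1 = 49 − 7 = 42.
φ(73^3) = 73^3 − 73^2 = 389017 − 5329 = 383688.
Multiply: 2 · 42 · 383688 = 32229792.

32229792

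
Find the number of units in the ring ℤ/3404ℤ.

1584

Prime factorization: 3404 = 2^2 × 23 × 37.
φ(3404) = 3404 · (1 − 1/2) · (1 − 1/23) · (1 − 1/37)
       = 3404 · 792/1702 = 1584.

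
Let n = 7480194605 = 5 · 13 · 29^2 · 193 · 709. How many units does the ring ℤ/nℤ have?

φ(7480194605) = 7480194605 · (1 − 1/5) · (1 − 1/13) · (1 − 1/29) · (1 − 1/193) · (1 − 1/709)
       = 7480194605 · 182697984/257937745 = 5298241536.

5298241536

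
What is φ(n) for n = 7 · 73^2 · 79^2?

φ(7) = 7 − 1 = 6.
φ(73^2) = 73^1·(73−1) = 73·72 = 5256.
φ(79^2) = 79^1·(79−1) = 79·78 = 6162.
φ(232808023) = 6 × 5256 × 6162 = 194324832.

194324832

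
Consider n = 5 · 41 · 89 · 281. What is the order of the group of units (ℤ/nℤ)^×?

φ(5126845) = 5126845 · (1 − 1/5) · (1 − 1/41) · (1 − 1/89) · (1 − 1/281)
       = 5126845 · 3942400/5126845 = 3942400.

3942400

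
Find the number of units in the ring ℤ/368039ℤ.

296352

First factor: 368039 = 7^3 * 29 * 37.
φ(7^3) = 7^2·(7−1) = 49·6 = 294.
φ(29) = 29 − 1 = 28.
φ(37) = 37 − 1 = 36.
Multiply: 294 · 28 · 36 = 296352.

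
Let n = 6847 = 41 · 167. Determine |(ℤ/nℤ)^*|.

6640

φ(6847) = 6847 · (1 − 1/41) · (1 − 1/167)
       = 6847 · 6640/6847 = 6640.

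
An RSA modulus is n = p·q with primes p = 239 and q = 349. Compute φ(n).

82824

φ(n) = (p − 1)(q − 1) = (239−1)(349−1) = 238·348 = 82824.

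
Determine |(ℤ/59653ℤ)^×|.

Factor 59653: 59653 = 11**2 × 17 × 29.
φ(11^2) = 11^1·(11−1) = 11·10 = 110.
φ(17) = 17 − 1 = 16.
φ(29) = 29 − 1 = 28.
φ(59653) = 110 × 16 × 28 = 49280.

49280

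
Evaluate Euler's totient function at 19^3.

φ(6859) = 6859 · (1 − 1/19)
       = 6859 · 18/19 = 6498.

6498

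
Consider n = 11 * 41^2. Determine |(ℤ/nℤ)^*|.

φ(18491) = 18491 · (1 − 1/11) · (1 − 1/41)
       = 18491 · 400/451 = 16400.

16400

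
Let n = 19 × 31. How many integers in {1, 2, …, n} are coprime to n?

φ(19) = 19 − 1 = 18.
φ(31) = 31 − 1 = 30.
Multiply: 18 · 30 = 540.

540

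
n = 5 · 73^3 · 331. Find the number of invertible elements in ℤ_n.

506468160

φ(643823135) = 643823135 · (1 − 1/5) · (1 − 1/73) · (1 − 1/331)
       = 643823135 · 95040/120815 = 506468160.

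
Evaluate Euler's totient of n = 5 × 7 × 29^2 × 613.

11926656

φ(18043655) = 18043655 · (1 − 1/5) · (1 − 1/7) · (1 − 1/29) · (1 − 1/613)
       = 18043655 · 411264/622195 = 11926656.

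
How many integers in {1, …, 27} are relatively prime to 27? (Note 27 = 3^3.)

18

φ(3^3) = 3^3 − 3^2 = 27 − 9 = 18.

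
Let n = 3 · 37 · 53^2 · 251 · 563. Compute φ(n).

φ(44061252087) = 44061252087 · (1 − 1/3) · (1 − 1/37) · (1 − 1/53) · (1 − 1/251) · (1 − 1/563)
       = 44061252087 · 526032000/831344379 = 27879696000.

27879696000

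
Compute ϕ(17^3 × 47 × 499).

105926592

φ(17^3) = 17^3 − 17^2 = 4913 − 289 = 4624.
φ(47) = 47 − 1 = 46.
φ(499) = 499 − 1 = 498.
Since φ is multiplicative, φ(115224589) = 4624 · 46 · 498 = 105926592.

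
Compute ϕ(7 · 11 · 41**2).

φ(129437) = 129437 · (1 − 1/7) · (1 − 1/11) · (1 − 1/41)
       = 129437 · 2400/3157 = 98400.

98400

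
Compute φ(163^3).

φ(163^3) = 163^3 − 163^2 = 4330747 − 26569 = 4304178.

4304178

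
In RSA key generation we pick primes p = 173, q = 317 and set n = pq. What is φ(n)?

54352

φ(n) = (p − 1)(q − 1) = (173−1)(317−1) = 172·316 = 54352.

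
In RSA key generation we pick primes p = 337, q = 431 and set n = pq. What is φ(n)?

144480

φ(pq) = (p−1)(q−1) = 336 · 430 = 144480.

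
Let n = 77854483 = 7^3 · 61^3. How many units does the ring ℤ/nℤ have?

φ(7^3) = 7^3 − 7^2 = 343 − 49 = 294.
φ(61^3) = 61^3 − 61^2 = 226981 − 3721 = 223260.
Multiply: 294 · 223260 = 65638440.

65638440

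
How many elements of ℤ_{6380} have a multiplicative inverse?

6380 = 2^2 · 5 · 11 · 29.
φ(2^2) = 2^1·(2−1) = 2·1 = 2.
φ(5) = 5 − 1 = 4.
φ(11) = 11 − 1 = 10.
φ(29) = 29 − 1 = 28.
Since φ is multiplicative, φ(6380) = 2 · 4 · 10 · 28 = 2240.

2240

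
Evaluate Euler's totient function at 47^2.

2162

φ(2209) = 2209 · (1 − 1/47)
       = 2209 · 46/47 = 2162.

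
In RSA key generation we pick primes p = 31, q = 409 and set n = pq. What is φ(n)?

φ(n) = (p − 1)(q − 1) = (31−1)(409−1) = 30·408 = 12240.

12240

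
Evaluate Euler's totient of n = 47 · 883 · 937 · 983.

φ(47) = 47 − 1 = 46.
φ(883) = 883 − 1 = 882.
φ(937) = 937 − 1 = 936.
φ(983) = 983 − 1 = 982.
Since φ is multiplicative, φ(38225367571) = 46 · 882 · 936 · 982 = 37291834944.

37291834944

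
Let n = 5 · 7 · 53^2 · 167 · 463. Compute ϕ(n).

5072715648

φ(7601814115) = 7601814115 · (1 − 1/5) · (1 − 1/7) · (1 − 1/53) · (1 − 1/167) · (1 − 1/463)
       = 7601814115 · 95711616/143430455 = 5072715648.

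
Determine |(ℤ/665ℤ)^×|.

432

665 = 5 * 7 * 19.
φ(665) = 665 · (1 − 1/5) · (1 − 1/7) · (1 − 1/19)
       = 665 · 432/665 = 432.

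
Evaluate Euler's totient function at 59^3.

201898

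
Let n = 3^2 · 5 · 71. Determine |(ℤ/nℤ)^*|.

φ(3195) = 3195 · (1 − 1/3) · (1 − 1/5) · (1 − 1/71)
       = 3195 · 560/1065 = 1680.

1680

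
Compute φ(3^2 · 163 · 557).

540432

φ(817119) = 817119 · (1 − 1/3) · (1 − 1/163) · (1 − 1/557)
       = 817119 · 180144/272373 = 540432.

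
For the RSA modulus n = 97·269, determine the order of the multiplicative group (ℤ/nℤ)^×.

25728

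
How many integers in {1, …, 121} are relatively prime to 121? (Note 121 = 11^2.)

110

φ(121) = 121 · (1 − 1/11)
       = 121 · 10/11 = 110.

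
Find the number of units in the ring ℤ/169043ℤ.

Prime factorization: 169043 = 7 · 19 · 31 · 41.
φ(7) = 7 − 1 = 6.
φ(19) = 19 − 1 = 18.
φ(31) = 31 − 1 = 30.
φ(41) = 41 − 1 = 40.
Multiply: 6 · 18 · 30 · 40 = 129600.

129600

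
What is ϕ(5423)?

4480

Factor 5423: 5423 = 11 * 17 * 29.
φ(5423) = 5423 · (1 − 1/11) · (1 − 1/17) · (1 − 1/29)
       = 5423 · 4480/5423 = 4480.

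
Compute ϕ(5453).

First factor: 5453 = 7 × 19 × 41.
φ(7) = 7 − 1 = 6.
φ(19) = 19 − 1 = 18.
φ(41) = 41 − 1 = 40.
φ(5453) = 6 × 18 × 40 = 4320.

4320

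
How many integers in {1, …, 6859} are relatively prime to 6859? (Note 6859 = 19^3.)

φ(6859) = 6859 · (1 − 1/19)
       = 6859 · 18/19 = 6498.

6498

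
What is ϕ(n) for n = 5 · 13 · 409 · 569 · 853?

9477402624

φ(5) = 5 − 1 = 4.
φ(13) = 13 − 1 = 12.
φ(409) = 409 − 1 = 408.
φ(569) = 569 − 1 = 568.
φ(853) = 853 − 1 = 852.
Since φ is multiplicative, φ(12903215845) = 4 · 12 · 408 · 568 · 852 = 9477402624.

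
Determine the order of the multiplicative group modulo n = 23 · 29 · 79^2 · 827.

3135324192

φ(23) = 23 − 1 = 22.
φ(29) = 29 − 1 = 28.
φ(79^2) = 79^1·(79−1) = 79·78 = 6162.
φ(827) = 827 − 1 = 826.
Multiply: 22 · 28 · 6162 · 826 = 3135324192.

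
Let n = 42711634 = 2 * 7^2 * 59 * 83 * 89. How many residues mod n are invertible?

17578176

φ(42711634) = 42711634 · (1 − 1/2) · (1 − 1/7) · (1 − 1/59) · (1 − 1/83) · (1 − 1/89)
       = 42711634 · 2511168/6101662 = 17578176.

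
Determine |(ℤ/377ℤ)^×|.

336

First factor: 377 = 13 * 29.
φ(377) = 377 · (1 − 1/13) · (1 − 1/29)
       = 377 · 336/377 = 336.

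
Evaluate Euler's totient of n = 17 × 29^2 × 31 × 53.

φ(17) = 17 − 1 = 16.
φ(29^2) = 29^1·(29−1) = 29·28 = 812.
φ(31) = 31 − 1 = 30.
φ(53) = 53 − 1 = 52.
Since φ is multiplicative, φ(23489971) = 16 · 812 · 30 · 52 = 20267520.

20267520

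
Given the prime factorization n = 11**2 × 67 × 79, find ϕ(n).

φ(640453) = 640453 · (1 − 1/11) · (1 − 1/67) · (1 − 1/79)
       = 640453 · 51480/58223 = 566280.

566280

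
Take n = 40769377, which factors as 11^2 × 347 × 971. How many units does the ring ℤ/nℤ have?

φ(11^2) = 11^1·(11−1) = 11·10 = 110.
φ(347) = 347 − 1 = 346.
φ(971) = 971 − 1 = 970.
Since φ is multiplicative, φ(40769377) = 110 · 346 · 970 = 36918200.

36918200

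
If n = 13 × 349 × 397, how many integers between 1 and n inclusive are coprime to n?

φ(13) = 13 − 1 = 12.
φ(349) = 349 − 1 = 348.
φ(397) = 397 − 1 = 396.
Multiply: 12 · 348 · 396 = 1653696.

1653696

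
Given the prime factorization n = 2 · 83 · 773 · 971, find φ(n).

φ(2) = 2 − 1 = 1.
φ(83) = 83 − 1 = 82.
φ(773) = 773 − 1 = 772.
φ(971) = 971 − 1 = 970.
φ(124596778) = 1 × 82 × 772 × 970 = 61404880.

61404880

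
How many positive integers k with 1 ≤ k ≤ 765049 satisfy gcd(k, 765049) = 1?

765049 = 23 × 29 × 31 × 37.
φ(23) = 23 − 1 = 22.
φ(29) = 29 − 1 = 28.
φ(31) = 31 − 1 = 30.
φ(37) = 37 − 1 = 36.
φ(765049) = 22 × 28 × 30 × 36 = 665280.

665280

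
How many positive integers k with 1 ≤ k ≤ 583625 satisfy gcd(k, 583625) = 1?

First factor: 583625 = 5**3 · 7 · 23 · 29.
φ(5^3) = 5^2·(5−1) = 25·4 = 100.
φ(7) = 7 − 1 = 6.
φ(23) = 23 − 1 = 22.
φ(29) = 29 − 1 = 28.
Since φ is multiplicative, φ(583625) = 100 · 6 · 22 · 28 = 369600.

369600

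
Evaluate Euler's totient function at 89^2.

7832

φ(89^2) = 89^1·(89−1) = 89·88 = 7832.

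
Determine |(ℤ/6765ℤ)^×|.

6765 = 3 * 5 * 11 * 41.
φ(6765) = 6765 · (1 − 1/3) · (1 − 1/5) · (1 − 1/11) · (1 − 1/41)
       = 6765 · 3200/6765 = 3200.

3200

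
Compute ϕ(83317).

83317 = 13**2 × 17 × 29.
φ(83317) = 83317 · (1 − 1/13) · (1 − 1/17) · (1 − 1/29)
       = 83317 · 5376/6409 = 69888.

69888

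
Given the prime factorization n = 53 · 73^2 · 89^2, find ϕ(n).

φ(53) = 53 − 1 = 52.
φ(73^2) = 73^2 − 73^1 = 5329 − 73 = 5256.
φ(89^2) = 89^2 − 89^1 = 7921 − 89 = 7832.
φ(2237183477) = 52 × 5256 × 7832 = 2140579584.

2140579584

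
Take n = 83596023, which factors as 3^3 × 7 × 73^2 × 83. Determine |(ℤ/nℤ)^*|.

φ(83596023) = 83596023 · (1 − 1/3) · (1 − 1/7) · (1 − 1/73) · (1 − 1/83)
       = 83596023 · 70848/127239 = 46547136.

46547136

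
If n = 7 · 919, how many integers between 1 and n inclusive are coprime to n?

5508

φ(7) = 7 − 1 = 6.
φ(919) = 919 − 1 = 918.
Multiply: 6 · 918 = 5508.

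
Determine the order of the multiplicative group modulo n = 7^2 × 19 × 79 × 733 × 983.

42387613632

φ(7^2) = 7^1·(7−1) = 7·6 = 42.
φ(19) = 19 − 1 = 18.
φ(79) = 79 − 1 = 78.
φ(733) = 733 − 1 = 732.
φ(983) = 983 − 1 = 982.
Multiply: 42 · 18 · 78 · 732 · 982 = 42387613632.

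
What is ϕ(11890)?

4480

Factor 11890: 11890 = 2 × 5 × 29 × 41.
φ(2) = 2 − 1 = 1.
φ(5) = 5 − 1 = 4.
φ(29) = 29 − 1 = 28.
φ(41) = 41 − 1 = 40.
Since φ is multiplicative, φ(11890) = 1 · 4 · 28 · 40 = 4480.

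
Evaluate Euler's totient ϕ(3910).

First factor: 3910 = 2 * 5 * 17 * 23.
φ(3910) = 3910 · (1 − 1/2) · (1 − 1/5) · (1 − 1/17) · (1 − 1/23)
       = 3910 · 1408/3910 = 1408.

1408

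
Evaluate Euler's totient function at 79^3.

486798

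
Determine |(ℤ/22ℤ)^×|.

22 = 2 × 11.
φ(2) = 2 − 1 = 1.
φ(11) = 11 − 1 = 10.
Multiply: 1 · 10 = 10.

10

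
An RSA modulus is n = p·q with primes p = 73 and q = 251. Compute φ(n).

18000

φ(pq) = (p−1)(q−1) = 72 · 250 = 18000.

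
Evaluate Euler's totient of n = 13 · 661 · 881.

6969600

φ(7570433) = 7570433 · (1 − 1/13) · (1 − 1/661) · (1 − 1/881)
       = 7570433 · 6969600/7570433 = 6969600.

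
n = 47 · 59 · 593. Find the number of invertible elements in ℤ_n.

1579456

φ(1644389) = 1644389 · (1 − 1/47) · (1 − 1/59) · (1 − 1/593)
       = 1644389 · 1579456/1644389 = 1579456.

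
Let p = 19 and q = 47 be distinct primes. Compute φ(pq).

φ(n) = (p − 1)(q − 1) = (19−1)(47−1) = 18·46 = 828.

828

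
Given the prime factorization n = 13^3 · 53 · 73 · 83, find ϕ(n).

622612224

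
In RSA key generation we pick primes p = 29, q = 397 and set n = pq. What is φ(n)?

11088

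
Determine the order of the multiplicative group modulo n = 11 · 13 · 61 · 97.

691200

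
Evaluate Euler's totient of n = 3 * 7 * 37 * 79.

φ(61383) = 61383 · (1 − 1/3) · (1 − 1/7) · (1 − 1/37) · (1 − 1/79)
       = 61383 · 33696/61383 = 33696.

33696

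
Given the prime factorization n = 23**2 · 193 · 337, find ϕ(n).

32643072

φ(34406689) = 34406689 · (1 − 1/23) · (1 − 1/193) · (1 − 1/337)
       = 34406689 · 1419264/1495943 = 32643072.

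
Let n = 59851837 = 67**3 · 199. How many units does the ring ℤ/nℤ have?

φ(59851837) = 59851837 · (1 − 1/67) · (1 − 1/199)
       = 59851837 · 13068/13333 = 58662252.

58662252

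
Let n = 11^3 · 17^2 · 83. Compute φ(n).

φ(31926697) = 31926697 · (1 − 1/11) · (1 − 1/17) · (1 − 1/83)
       = 31926697 · 13120/15521 = 26987840.

26987840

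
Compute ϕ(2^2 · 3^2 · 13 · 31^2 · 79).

10445760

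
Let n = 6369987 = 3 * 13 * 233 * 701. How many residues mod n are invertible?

3897600

φ(3) = 3 − 1 = 2.
φ(13) = 13 − 1 = 12.
φ(233) = 233 − 1 = 232.
φ(701) = 701 − 1 = 700.
Multiply: 2 · 12 · 232 · 700 = 3897600.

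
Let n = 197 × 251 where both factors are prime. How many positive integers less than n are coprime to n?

49000

φ(197) = 197 − 1 = 196.
φ(251) = 251 − 1 = 250.
φ(49447) = 196 × 250 = 49000.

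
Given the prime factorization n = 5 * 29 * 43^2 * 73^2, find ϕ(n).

φ(5) = 5 − 1 = 4.
φ(29) = 29 − 1 = 28.
φ(43^2) = 43^2 − 43^1 = 1849 − 43 = 1806.
φ(73^2) = 73^2 − 73^1 = 5329 − 73 = 5256.
Multiply: 4 · 28 · 1806 · 5256 = 1063141632.

1063141632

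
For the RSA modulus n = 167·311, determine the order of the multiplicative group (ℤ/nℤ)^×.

51460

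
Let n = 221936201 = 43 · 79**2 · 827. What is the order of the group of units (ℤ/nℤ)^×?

213772104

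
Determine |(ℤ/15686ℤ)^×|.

Factor 15686: 15686 = 2 · 11 · 23 · 31.
φ(2) = 2 − 1 = 1.
φ(11) = 11 − 1 = 10.
φ(23) = 23 − 1 = 22.
φ(31) = 31 − 1 = 30.
Multiply: 1 · 10 · 22 · 30 = 6600.

6600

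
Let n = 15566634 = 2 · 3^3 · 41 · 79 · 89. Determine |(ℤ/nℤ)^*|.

4942080

φ(2) = 2 − 1 = 1.
φ(3^3) = 3^3 − 3^2 = 27 − 9 = 18.
φ(41) = 41 − 1 = 40.
φ(79) = 79 − 1 = 78.
φ(89) = 89 − 1 = 88.
Since φ is multiplicative, φ(15566634) = 1 · 18 · 40 · 78 · 88 = 4942080.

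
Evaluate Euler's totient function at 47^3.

101614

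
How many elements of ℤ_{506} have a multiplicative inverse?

220

Factor 506: 506 = 2 × 11 × 23.
φ(506) = 506 · (1 − 1/2) · (1 − 1/11) · (1 − 1/23)
       = 506 · 220/506 = 220.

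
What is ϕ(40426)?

17920

First factor: 40426 = 2 × 17 × 29 × 41.
φ(2) = 2 − 1 = 1.
φ(17) = 17 − 1 = 16.
φ(29) = 29 − 1 = 28.
φ(41) = 41 − 1 = 40.
φ(40426) = 1 × 16 × 28 × 40 = 17920.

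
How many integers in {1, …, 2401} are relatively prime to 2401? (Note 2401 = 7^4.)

2058

φ(2401) = 2401 · (1 − 1/7)
       = 2401 · 6/7 = 2058.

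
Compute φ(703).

648

Factor 703: 703 = 19 × 37.
φ(19) = 19 − 1 = 18.
φ(37) = 37 − 1 = 36.
Since φ is multiplicative, φ(703) = 18 · 36 = 648.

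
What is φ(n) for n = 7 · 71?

φ(497) = 497 · (1 − 1/7) · (1 − 1/71)
       = 497 · 420/497 = 420.

420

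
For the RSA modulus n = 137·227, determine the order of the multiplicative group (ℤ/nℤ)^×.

30736

φ(pq) = (p−1)(q−1) = 136 · 226 = 30736.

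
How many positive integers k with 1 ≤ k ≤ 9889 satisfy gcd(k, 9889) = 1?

Factor 9889: 9889 = 11 × 29 × 31.
φ(9889) = 9889 · (1 − 1/11) · (1 − 1/29) · (1 − 1/31)
       = 9889 · 8400/9889 = 8400.

8400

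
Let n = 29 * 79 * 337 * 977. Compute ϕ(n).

φ(754309459) = 754309459 · (1 − 1/29) · (1 − 1/79) · (1 − 1/337) · (1 − 1/977)
       = 754309459 · 716212224/754309459 = 716212224.

716212224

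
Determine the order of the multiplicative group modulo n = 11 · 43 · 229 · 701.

67032000

φ(75930217) = 75930217 · (1 − 1/11) · (1 − 1/43) · (1 − 1/229) · (1 − 1/701)
       = 75930217 · 67032000/75930217 = 67032000.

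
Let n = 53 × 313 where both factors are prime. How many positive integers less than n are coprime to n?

16224

For distinct primes, φ(pq) = (p−1)(q−1) = 52 × 312 = 16224.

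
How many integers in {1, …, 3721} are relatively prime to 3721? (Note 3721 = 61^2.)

3660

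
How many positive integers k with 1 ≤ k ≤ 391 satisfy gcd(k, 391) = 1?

352

391 = 17 · 23.
φ(391) = 391 · (1 − 1/17) · (1 − 1/23)
       = 391 · 352/391 = 352.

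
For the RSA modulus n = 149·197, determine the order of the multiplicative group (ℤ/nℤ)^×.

29008

φ(n) = (p − 1)(q − 1) = (149−1)(197−1) = 148·196 = 29008.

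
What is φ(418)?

Prime factorization: 418 = 2 · 11 · 19.
φ(418) = 418 · (1 − 1/2) · (1 − 1/11) · (1 − 1/19)
       = 418 · 180/418 = 180.

180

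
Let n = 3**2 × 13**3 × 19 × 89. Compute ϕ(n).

19274112

φ(3^2) = 3^2 − 3^1 = 9 − 3 = 6.
φ(13^3) = 13^2·(13−1) = 169·12 = 2028.
φ(19) = 19 − 1 = 18.
φ(89) = 89 − 1 = 88.
Multiply: 6 · 2028 · 18 · 88 = 19274112.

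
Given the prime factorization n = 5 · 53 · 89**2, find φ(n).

1629056

φ(5) = 5 − 1 = 4.
φ(53) = 53 − 1 = 52.
φ(89^2) = 89^2 − 89^1 = 7921 − 89 = 7832.
Since φ is multiplicative, φ(2099065) = 4 · 52 · 7832 = 1629056.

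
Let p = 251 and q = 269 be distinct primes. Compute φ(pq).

For distinct primes, φ(pq) = (p−1)(q−1) = 250 × 268 = 67000.

67000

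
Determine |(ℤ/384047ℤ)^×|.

First factor: 384047 = 17 · 19 · 29 · 41.
φ(17) = 17 − 1 = 16.
φ(19) = 19 − 1 = 18.
φ(29) = 29 − 1 = 28.
φ(41) = 41 − 1 = 40.
Multiply: 16 · 18 · 28 · 40 = 322560.

322560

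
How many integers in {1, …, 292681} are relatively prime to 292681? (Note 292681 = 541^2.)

φ(292681) = 292681 · (1 − 1/541)
       = 292681 · 540/541 = 292140.

292140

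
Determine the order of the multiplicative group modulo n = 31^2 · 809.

φ(31^2) = 31^1·(31−1) = 31·30 = 930.
φ(809) = 809 − 1 = 808.
Since φ is multiplicative, φ(777449) = 930 · 808 = 751440.

751440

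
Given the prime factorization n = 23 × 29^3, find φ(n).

φ(23) = 23 − 1 = 22.
φ(29^3) = 29^2·(29−1) = 841·28 = 23548.
Since φ is multiplicative, φ(560947) = 22 · 23548 = 518056.

518056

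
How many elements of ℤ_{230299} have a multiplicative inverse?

230299 = 17 * 19 * 23 * 31.
φ(230299) = 230299 · (1 − 1/17) · (1 − 1/19) · (1 − 1/23) · (1 − 1/31)
       = 230299 · 190080/230299 = 190080.

190080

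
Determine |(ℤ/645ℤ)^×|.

336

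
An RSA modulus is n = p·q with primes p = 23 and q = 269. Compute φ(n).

φ(6187) = 6187 · (1 − 1/23) · (1 − 1/269)
       = 6187 · 5896/6187 = 5896.

5896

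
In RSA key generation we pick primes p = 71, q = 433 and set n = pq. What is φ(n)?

φ(n) = (p − 1)(q − 1) = (71−1)(433−1) = 70·432 = 30240.

30240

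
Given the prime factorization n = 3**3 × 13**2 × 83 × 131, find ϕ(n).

29933280

φ(3^3) = 3^2·(3−1) = 9·2 = 18.
φ(13^2) = 13^1·(13−1) = 13·12 = 156.
φ(83) = 83 − 1 = 82.
φ(131) = 131 − 1 = 130.
Multiply: 18 · 156 · 82 · 130 = 29933280.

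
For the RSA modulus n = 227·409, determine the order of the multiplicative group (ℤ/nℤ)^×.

92208

φ(pq) = (p−1)(q−1) = 226 · 408 = 92208.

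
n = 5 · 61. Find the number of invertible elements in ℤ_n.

240

φ(5) = 5 − 1 = 4.
φ(61) = 61 − 1 = 60.
Since φ is multiplicative, φ(305) = 4 · 60 = 240.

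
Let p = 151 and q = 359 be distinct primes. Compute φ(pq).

φ(151) = 151 − 1 = 150.
φ(359) = 359 − 1 = 358.
Since φ is multiplicative, φ(54209) = 150 · 358 = 53700.

53700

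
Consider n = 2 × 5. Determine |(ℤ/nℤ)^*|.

4

φ(10) = 10 · (1 − 1/2) · (1 − 1/5)
       = 10 · 4/10 = 4.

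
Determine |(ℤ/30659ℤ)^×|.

27720

Factor 30659: 30659 = 23 * 31 * 43.
φ(23) = 23 − 1 = 22.
φ(31) = 31 − 1 = 30.
φ(43) = 43 − 1 = 42.
Multiply: 22 · 30 · 42 = 27720.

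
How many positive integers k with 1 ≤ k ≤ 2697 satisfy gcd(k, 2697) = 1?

2697 = 3 * 29 * 31.
φ(2697) = 2697 · (1 − 1/3) · (1 − 1/29) · (1 − 1/31)
       = 2697 · 1680/2697 = 1680.

1680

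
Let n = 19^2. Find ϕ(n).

φ(361) = 361 · (1 − 1/19)
       = 361 · 18/19 = 342.

342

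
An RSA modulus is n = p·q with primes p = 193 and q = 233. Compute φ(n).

44544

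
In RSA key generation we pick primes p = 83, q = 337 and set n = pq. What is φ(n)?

27552

For distinct primes, φ(pq) = (p−1)(q−1) = 82 × 336 = 27552.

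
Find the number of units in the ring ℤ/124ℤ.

First factor: 124 = 2^2 × 31.
φ(2^2) = 2^1·(2−1) = 2·1 = 2.
φ(31) = 31 − 1 = 30.
Multiply: 2 · 30 = 60.

60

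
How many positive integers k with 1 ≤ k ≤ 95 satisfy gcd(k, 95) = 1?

First factor: 95 = 5 · 19.
φ(95) = 95 · (1 − 1/5) · (1 − 1/19)
       = 95 · 72/95 = 72.

72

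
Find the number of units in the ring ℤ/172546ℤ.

72600

Factor 172546: 172546 = 2 · 11^2 · 23 · 31.
φ(2) = 2 − 1 = 1.
φ(11^2) = 11^1·(11−1) = 11·10 = 110.
φ(23) = 23 − 1 = 22.
φ(31) = 31 − 1 = 30.
Multiply: 1 · 110 · 22 · 30 = 72600.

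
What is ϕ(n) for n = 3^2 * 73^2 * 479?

φ(22973319) = 22973319 · (1 − 1/3) · (1 − 1/73) · (1 − 1/479)
       = 22973319 · 68832/104901 = 15074208.

15074208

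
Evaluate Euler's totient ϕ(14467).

12672

14467 = 17 * 23 * 37.
φ(14467) = 14467 · (1 − 1/17) · (1 − 1/23) · (1 − 1/37)
       = 14467 · 12672/14467 = 12672.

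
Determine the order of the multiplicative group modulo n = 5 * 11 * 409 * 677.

φ(5) = 5 − 1 = 4.
φ(11) = 11 − 1 = 10.
φ(409) = 409 − 1 = 408.
φ(677) = 677 − 1 = 676.
φ(15229115) = 4 × 10 × 408 × 676 = 11032320.

11032320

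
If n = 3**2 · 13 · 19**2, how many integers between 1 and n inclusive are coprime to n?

φ(42237) = 42237 · (1 − 1/3) · (1 − 1/13) · (1 − 1/19)
       = 42237 · 432/741 = 24624.

24624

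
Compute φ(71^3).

352870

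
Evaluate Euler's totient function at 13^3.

φ(13^3) = 13^3 − 13^2 = 2197 − 169 = 2028.

2028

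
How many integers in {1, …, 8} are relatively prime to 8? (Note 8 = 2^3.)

φ(8) = 8 · (1 − 1/2)
       = 8 · 1/2 = 4.

4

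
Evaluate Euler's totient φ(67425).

33600

Prime factorization: 67425 = 3 · 5^2 · 29 · 31.
φ(3) = 3 − 1 = 2.
φ(5^2) = 5^1·(5−1) = 5·4 = 20.
φ(29) = 29 − 1 = 28.
φ(31) = 31 − 1 = 30.
φ(67425) = 2 × 20 × 28 × 30 = 33600.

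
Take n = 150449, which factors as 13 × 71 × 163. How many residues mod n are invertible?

136080

φ(13) = 13 − 1 = 12.
φ(71) = 71 − 1 = 70.
φ(163) = 163 − 1 = 162.
Since φ is multiplicative, φ(150449) = 12 · 70 · 162 = 136080.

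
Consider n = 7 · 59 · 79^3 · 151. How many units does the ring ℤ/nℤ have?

25410855600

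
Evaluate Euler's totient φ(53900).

16800

Prime factorization: 53900 = 2**2 * 5**2 * 7**2 * 11.
φ(53900) = 53900 · (1 − 1/2) · (1 − 1/5) · (1 − 1/7) · (1 − 1/11)
       = 53900 · 240/770 = 16800.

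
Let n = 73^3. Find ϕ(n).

383688

φ(389017) = 389017 · (1 − 1/73)
       = 389017 · 72/73 = 383688.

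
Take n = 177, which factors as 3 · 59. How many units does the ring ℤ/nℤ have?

φ(177) = 177 · (1 − 1/3) · (1 − 1/59)
       = 177 · 116/177 = 116.

116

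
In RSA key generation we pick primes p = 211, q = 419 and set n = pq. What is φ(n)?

87780

φ(88409) = 88409 · (1 − 1/211) · (1 − 1/419)
       = 88409 · 87780/88409 = 87780.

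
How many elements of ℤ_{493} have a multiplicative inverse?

448

493 = 17 · 29.
φ(493) = 493 · (1 − 1/17) · (1 − 1/29)
       = 493 · 448/493 = 448.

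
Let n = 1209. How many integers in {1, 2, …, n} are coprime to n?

1209 = 3 × 13 × 31.
φ(3) = 3 − 1 = 2.
φ(13) = 13 − 1 = 12.
φ(31) = 31 − 1 = 30.
Since φ is multiplicative, φ(1209) = 2 · 12 · 30 = 720.

720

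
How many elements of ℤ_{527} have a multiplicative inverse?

480

527 = 17 × 31.
φ(527) = 527 · (1 − 1/17) · (1 − 1/31)
       = 527 · 480/527 = 480.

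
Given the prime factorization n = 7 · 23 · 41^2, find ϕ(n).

216480

φ(7) = 7 − 1 = 6.
φ(23) = 23 − 1 = 22.
φ(41^2) = 41^1·(41−1) = 41·40 = 1640.
Since φ is multiplicative, φ(270641) = 6 · 22 · 1640 = 216480.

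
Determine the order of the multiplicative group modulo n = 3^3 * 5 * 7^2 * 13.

φ(85995) = 85995 · (1 − 1/3) · (1 − 1/5) · (1 − 1/7) · (1 − 1/13)
       = 85995 · 576/1365 = 36288.

36288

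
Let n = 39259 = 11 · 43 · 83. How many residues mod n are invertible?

φ(39259) = 39259 · (1 − 1/11) · (1 − 1/43) · (1 − 1/83)
       = 39259 · 34440/39259 = 34440.

34440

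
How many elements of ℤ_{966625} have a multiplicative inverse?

Factor 966625: 966625 = 5**3 · 11 · 19 · 37.
φ(5^3) = 5^3 − 5^2 = 125 − 25 = 100.
φ(11) = 11 − 1 = 10.
φ(19) = 19 − 1 = 18.
φ(37) = 37 − 1 = 36.
Multiply: 100 · 10 · 18 · 36 = 648000.

648000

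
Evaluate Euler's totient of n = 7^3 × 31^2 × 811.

221470200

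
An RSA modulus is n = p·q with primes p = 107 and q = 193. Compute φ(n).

20352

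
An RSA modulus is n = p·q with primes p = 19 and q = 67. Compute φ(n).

1188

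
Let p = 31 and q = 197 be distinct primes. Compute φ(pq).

φ(n) = (p − 1)(q − 1) = (31−1)(197−1) = 30·196 = 5880.

5880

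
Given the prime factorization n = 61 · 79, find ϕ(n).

4680

φ(4819) = 4819 · (1 − 1/61) · (1 − 1/79)
       = 4819 · 4680/4819 = 4680.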